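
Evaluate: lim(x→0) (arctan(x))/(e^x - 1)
This is a 0/0 indeterminate form.

Apply L'Hôpital's rule: differentiate numerator and denominator separately.
  f(x) = atan(x)   ⇒   f'(x) = 1/(x^2 + 1)
  g(x) = e^(x) - 1   ⇒   g'(x) = e^(x)
  lim(x→0) f'(x)/g'(x) = lim(x→0) (1/(x^2 + 1))/(e^(x))
  = 1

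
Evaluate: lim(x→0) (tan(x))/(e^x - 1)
This is a 0/0 indeterminate form.

Apply L'Hôpital's rule: differentiate numerator and denominator separately.
  f(x) = tan(x)   ⇒   f'(x) = tan(x)^2 + 1
  g(x) = e^(x) - 1   ⇒   g'(x) = e^(x)
  lim(x→0) f'(x)/g'(x) = lim(x→0) (tan(x)^2 + 1)/(e^(x))
  = 1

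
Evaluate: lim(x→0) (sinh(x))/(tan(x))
This is a 0/0 indeterminate form.

Apply L'Hôpital's rule: differentiate numerator and denominator separately.
  f(x) = sinh(x)   ⇒   f'(x) = cosh(x)
  g(x) = tan(x)   ⇒   g'(x) = tan(x)^2 + 1
  lim(x→0) f'(x)/g'(x) = lim(x→0) (cosh(x))/(tan(x)^2 + 1)
  = 1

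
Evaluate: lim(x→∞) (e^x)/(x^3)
This is an ∞/∞ indeterminate form.

Apply L'Hôpital's rule: differentiate numerator and denominator separately.
  f(x) = e^(x)   ⇒   f'(x) = e^(x)
  g(x) = x^3   ⇒   g'(x) = 3·x^2
  lim(x→∞) f'(x)/g'(x) = lim(x→∞) (e^(x))/(3·x^2)
  = ∞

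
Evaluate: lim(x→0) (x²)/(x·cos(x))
This is a 0/0 indeterminate form.

Apply L'Hôpital's rule: differentiate numerator and denominator separately.
  f(x) = x^2   ⇒   f'(x) = 2·x
  g(x) = x·cos(x)   ⇒   g'(x) = -x·sin(x) + cos(x)
  lim(x→0) f'(x)/g'(x) = lim(x→0) (2·x)/(-x·sin(x) + cos(x))
  = 0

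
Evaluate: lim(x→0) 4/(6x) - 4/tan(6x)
This is an ∞-∞ indeterminate form.

Combine fractions or rationalize to convert ∞-∞ to 0/0 form:
  lim(x→0) 4/(6x) - 4/tan(6x) = 0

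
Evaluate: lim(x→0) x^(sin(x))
This is an exponential indeterminate form.

For exponential indeterminate forms, take the natural log:
  Let L = lim(x→0) x^(sin(x))
  Then ln(L) = lim(x→0) [exponent × ln(base)]
  Evaluate using L'Hôpital or standard limits, then exponentiate.
  L = 1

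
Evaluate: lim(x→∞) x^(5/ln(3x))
This is an exponential indeterminate form.

For exponential indeterminate forms, take the natural log:
  Let L = lim(x→∞) x^(5/ln(3x))
  Then ln(L) = lim(x→∞) [exponent × ln(base)]
  Evaluate using L'Hôpital or standard limits, then exponentiate.
  L = e^(5)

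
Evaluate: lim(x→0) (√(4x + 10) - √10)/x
This is a standard limit.

Factor or rationalize the expression:
  lim(x→0) (√(4x + 10) - √10)/x = sqrt(10)/5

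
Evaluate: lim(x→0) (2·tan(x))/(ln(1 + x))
This is a 0/0 indeterminate form.

Apply L'Hôpital's rule: differentiate numerator and denominator separately.
  f(x) = 2·tan(x)   ⇒   f'(x) = 2·tan(x)^2 + 2
  g(x) = ln(x + 1)   ⇒   g'(x) = 1/(x + 1)
  lim(x→0) f'(x)/g'(x) = lim(x→0) (2·tan(x)^2 + 2)/(1/(x + 1))
  = 2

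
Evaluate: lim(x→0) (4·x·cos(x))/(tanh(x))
This is a 0/0 indeterminate form.

Apply L'Hôpital's rule: differentiate numerator and denominator separately.
  f(x) = 4·x·cos(x)   ⇒   f'(x) = -4·x·sin(x) + 4·cos(x)
  g(x) = tanh(x)   ⇒   g'(x) = 1 - tanh(x)^2
  lim(x→0) f'(x)/g'(x) = lim(x→0) (-4·x·sin(x) + 4·cos(x))/(1 - tanh(x)^2)
  = 4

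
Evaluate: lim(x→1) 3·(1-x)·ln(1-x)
This is a 0·∞ indeterminate form.

Rewrite 0·∞ as a quotient (0/0 or ∞/∞ form), then apply L'Hôpital's rule:
  lim(x→1) 3·(1-x)·ln(1-x) = 0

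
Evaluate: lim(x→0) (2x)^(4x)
This is an exponential indeterminate form.

For exponential indeterminate forms, take the natural log:
  Let L = lim(x→0) (2x)^(4x)
  Then ln(L) = lim(x→0) [exponent × ln(base)]
  Evaluate using L'Hôpital or standard limits, then exponentiate.
  L = 1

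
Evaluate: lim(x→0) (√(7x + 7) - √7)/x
This is a standard limit.

Factor or rationalize the expression:
  lim(x→0) (√(7x + 7) - √7)/x = sqrt(7)/2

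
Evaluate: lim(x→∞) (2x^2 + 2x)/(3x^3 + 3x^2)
This is an ∞/∞ indeterminate form.

Apply L'Hôpital's rule: differentiate numerator and denominator separately.
  f(x) = 2·x^2 + 2·x   ⇒   f'(x) = 4·x + 2
  g(x) = 3·x^3 + 3·x^2   ⇒   g'(x) = 9·x^2 + 6·x
  lim(x→∞) f'(x)/g'(x) = lim(x→∞) (4·x + 2)/(9·x^2 + 6·x)
  = 0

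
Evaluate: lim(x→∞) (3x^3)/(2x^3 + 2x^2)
This is an ∞/∞ indeterminate form.

Apply L'Hôpital's rule: differentiate numerator and denominator separately.
  f(x) = 3·x^3   ⇒   f'(x) = 9·x^2
  g(x) = 2·x^3 + 2·x^2   ⇒   g'(x) = 6·x^2 + 4·x
  lim(x→∞) f'(x)/g'(x) = lim(x→∞) (9·x^2)/(6·x^2 + 4·x)
  = 3/2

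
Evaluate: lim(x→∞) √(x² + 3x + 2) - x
This is an ∞-∞ indeterminate form.

Combine fractions or rationalize to convert ∞-∞ to 0/0 form:
  lim(x→∞) √(x² + 3x + 2) - x = 3/2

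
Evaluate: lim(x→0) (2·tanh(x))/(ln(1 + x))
This is a 0/0 indeterminate form.

Apply L'Hôpital's rule: differentiate numerator and denominator separately.
  f(x) = 2·tanh(x)   ⇒   f'(x) = 2 - 2·tanh(x)^2
  g(x) = ln(x + 1)   ⇒   g'(x) = 1/(x + 1)
  lim(x→0) f'(x)/g'(x) = lim(x→0) (2 - 2·tanh(x)^2)/(1/(x + 1))
  = 2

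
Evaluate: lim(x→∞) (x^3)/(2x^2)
This is an ∞/∞ indeterminate form.

Apply L'Hôpital's rule: differentiate numerator and denominator separately.
  f(x) = x^3   ⇒   f'(x) = 3·x^2
  g(x) = 2·x^2   ⇒   g'(x) = 4·x
  lim(x→∞) f'(x)/g'(x) = lim(x→∞) (3·x^2)/(4·x)
  = ∞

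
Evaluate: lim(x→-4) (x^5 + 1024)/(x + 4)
This is a standard limit.

Factor or rationalize the expression:
  lim(x→-4) (x^5 + 1024)/(x + 4) = 1280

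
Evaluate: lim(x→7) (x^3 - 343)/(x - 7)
This is a standard limit.

Factor or rationalize the expression:
  lim(x→7) (x^3 - 343)/(x - 7) = 147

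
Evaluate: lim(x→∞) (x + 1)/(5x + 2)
This is an ∞/∞ indeterminate form.

Apply L'Hôpital's rule: differentiate numerator and denominator separately.
  f(x) = x + 1   ⇒   f'(x) = 1
  g(x) = 5·x + 2   ⇒   g'(x) = 5
  lim(x→∞) f'(x)/g'(x) = lim(x→∞) (1)/(5)
  = 1/5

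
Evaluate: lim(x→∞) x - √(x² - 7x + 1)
This is an ∞-∞ indeterminate form.

Combine fractions or rationalize to convert ∞-∞ to 0/0 form:
  lim(x→∞) x - √(x² - 7x + 1) = 7/2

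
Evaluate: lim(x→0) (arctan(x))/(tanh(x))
This is a 0/0 indeterminate form.

Apply L'Hôpital's rule: differentiate numerator and denominator separately.
  f(x) = atan(x)   ⇒   f'(x) = 1/(x^2 + 1)
  g(x) = tanh(x)   ⇒   g'(x) = 1 - tanh(x)^2
  lim(x→0) f'(x)/g'(x) = lim(x→0) (1/(x^2 + 1))/(1 - tanh(x)^2)
  = 1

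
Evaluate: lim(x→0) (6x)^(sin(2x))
This is an exponential indeterminate form.

For exponential indeterminate forms, take the natural log:
  Let L = lim(x→0) (6x)^(sin(2x))
  Then ln(L) = lim(x→0) [exponent × ln(base)]
  Evaluate using L'Hôpital or standard limits, then exponentiate.
  L = 1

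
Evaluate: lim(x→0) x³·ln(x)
This is a 0·∞ indeterminate form.

Rewrite 0·∞ as a quotient (0/0 or ∞/∞ form), then apply L'Hôpital's rule:
  lim(x→0) x³·ln(x) = 0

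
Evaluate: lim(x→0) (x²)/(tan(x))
This is a 0/0 indeterminate form.

Apply L'Hôpital's rule: differentiate numerator and denominator separately.
  f(x) = x^2   ⇒   f'(x) = 2·x
  g(x) = tan(x)   ⇒   g'(x) = tan(x)^2 + 1
  lim(x→0) f'(x)/g'(x) = lim(x→0) (2·x)/(tan(x)^2 + 1)
  = 0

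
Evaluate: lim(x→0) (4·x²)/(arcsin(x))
This is a 0/0 indeterminate form.

Apply L'Hôpital's rule: differentiate numerator and denominator separately.
  f(x) = 4·x^2   ⇒   f'(x) = 8·x
  g(x) = asin(x)   ⇒   g'(x) = 1/sqrt(1 - x^2)
  lim(x→0) f'(x)/g'(x) = lim(x→0) (8·x)/(1/sqrt(1 - x^2))
  = 0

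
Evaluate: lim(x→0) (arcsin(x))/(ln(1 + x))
This is a 0/0 indeterminate form.

Apply L'Hôpital's rule: differentiate numerator and denominator separately.
  f(x) = asin(x)   ⇒   f'(x) = 1/sqrt(1 - x^2)
  g(x) = ln(x + 1)   ⇒   g'(x) = 1/(x + 1)
  lim(x→0) f'(x)/g'(x) = lim(x→0) (1/sqrt(1 - x^2))/(1/(x + 1))
  = 1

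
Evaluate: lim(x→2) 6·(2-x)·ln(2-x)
This is a 0·∞ indeterminate form.

Rewrite 0·∞ as a quotient (0/0 or ∞/∞ form), then apply L'Hôpital's rule:
  lim(x→2) 6·(2-x)·ln(2-x) = 0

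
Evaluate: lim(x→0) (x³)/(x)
This is a 0/0 indeterminate form.

Apply L'Hôpital's rule: differentiate numerator and denominator separately.
  f(x) = x^3   ⇒   f'(x) = 3·x^2
  g(x) = x   ⇒   g'(x) = 1
  lim(x→0) f'(x)/g'(x) = lim(x→0) (3·x^2)/(1)
  = 0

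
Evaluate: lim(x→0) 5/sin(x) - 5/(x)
This is an ∞-∞ indeterminate form.

Combine fractions or rationalize to convert ∞-∞ to 0/0 form:
  lim(x→0) 5/sin(x) - 5/(x) = 0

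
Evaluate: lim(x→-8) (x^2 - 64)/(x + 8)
This is a standard limit.

Factor or rationalize the expression:
  lim(x→-8) (x^2 - 64)/(x + 8) = -16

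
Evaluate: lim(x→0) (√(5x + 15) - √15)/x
This is a standard limit.

Factor or rationalize the expression:
  lim(x→0) (√(5x + 15) - √15)/x = sqrt(15)/6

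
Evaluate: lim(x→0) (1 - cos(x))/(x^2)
This is a 0/0 indeterminate form.

Apply L'Hôpital's rule: differentiate numerator and denominator separately.
  f(x) = 1 - cos(x)   ⇒   f'(x) = sin(x)
  g(x) = x^2   ⇒   g'(x) = 2·x
  lim(x→0) f'(x)/g'(x) = lim(x→0) (sin(x))/(2·x)
  = 1/2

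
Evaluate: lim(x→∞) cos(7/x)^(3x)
This is an exponential indeterminate form.

For exponential indeterminate forms, take the natural log:
  Let L = lim(x→∞) cos(7/x)^(3x)
  Then ln(L) = lim(x→∞) [exponent × ln(base)]
  Evaluate using L'Hôpital or standard limits, then exponentiate.
  L = 1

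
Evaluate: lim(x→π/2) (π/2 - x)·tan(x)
This is a 0·∞ indeterminate form.

Rewrite 0·∞ as a quotient (0/0 or ∞/∞ form), then apply L'Hôpital's rule:
  lim(x→π/2) (π/2 - x)·tan(x) = 1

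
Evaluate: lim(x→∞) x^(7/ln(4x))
This is an exponential indeterminate form.

For exponential indeterminate forms, take the natural log:
  Let L = lim(x→∞) x^(7/ln(4x))
  Then ln(L) = lim(x→∞) [exponent × ln(base)]
  Evaluate using L'Hôpital or standard limits, then exponentiate.
  L = e^(7)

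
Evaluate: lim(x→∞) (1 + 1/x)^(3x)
This is an exponential indeterminate form.

For exponential indeterminate forms, take the natural log:
  Let L = lim(x→∞) (1 + 1/x)^(3x)
  Then ln(L) = lim(x→∞) [exponent × ln(base)]
  Evaluate using L'Hôpital or standard limits, then exponentiate.
  L = e^(3)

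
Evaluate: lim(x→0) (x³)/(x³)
This is a 0/0 indeterminate form.

Apply L'Hôpital's rule: differentiate numerator and denominator separately.
  f(x) = x^3   ⇒   f'(x) = 3·x^2
  g(x) = x^3   ⇒   g'(x) = 3·x^2
  lim(x→0) f'(x)/g'(x) = lim(x→0) (3·x^2)/(3·x^2)
  = 1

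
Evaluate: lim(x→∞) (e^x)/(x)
This is an ∞/∞ indeterminate form.

Apply L'Hôpital's rule: differentiate numerator and denominator separately.
  f(x) = e^(x)   ⇒   f'(x) = e^(x)
  g(x) = x   ⇒   g'(x) = 1
  lim(x→∞) f'(x)/g'(x) = lim(x→∞) (e^(x))/(1)
  = ∞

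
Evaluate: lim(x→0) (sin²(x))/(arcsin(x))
This is a 0/0 indeterminate form.

Apply L'Hôpital's rule: differentiate numerator and denominator separately.
  f(x) = sin(x)^2   ⇒   f'(x) = 2·sin(x)·cos(x)
  g(x) = asin(x)   ⇒   g'(x) = 1/sqrt(1 - x^2)
  lim(x→0) f'(x)/g'(x) = lim(x→0) (2·sin(x)·cos(x))/(1/sqrt(1 - x^2))
  = 0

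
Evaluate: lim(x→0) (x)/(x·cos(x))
This is a 0/0 indeterminate form.

Apply L'Hôpital's rule: differentiate numerator and denominator separately.
  f(x) = x   ⇒   f'(x) = 1
  g(x) = x·cos(x)   ⇒   g'(x) = -x·sin(x) + cos(x)
  lim(x→0) f'(x)/g'(x) = lim(x→0) (1)/(-x·sin(x) + cos(x))
  = 1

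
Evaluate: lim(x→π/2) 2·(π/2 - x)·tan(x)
This is a 0·∞ indeterminate form.

Rewrite 0·∞ as a quotient (0/0 or ∞/∞ form), then apply L'Hôpital's rule:
  lim(x→π/2) 2·(π/2 - x)·tan(x) = 2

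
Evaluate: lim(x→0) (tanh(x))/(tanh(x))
This is a 0/0 indeterminate form.

Apply L'Hôpital's rule: differentiate numerator and denominator separately.
  f(x) = tanh(x)   ⇒   f'(x) = 1 - tanh(x)^2
  g(x) = tanh(x)   ⇒   g'(x) = 1 - tanh(x)^2
  lim(x→0) f'(x)/g'(x) = lim(x→0) (1 - tanh(x)^2)/(1 - tanh(x)^2)
  = 1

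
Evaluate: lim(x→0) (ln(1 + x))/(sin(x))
This is a 0/0 indeterminate form.

Apply L'Hôpital's rule: differentiate numerator and denominator separately.
  f(x) = ln(x + 1)   ⇒   f'(x) = 1/(x + 1)
  g(x) = sin(x)   ⇒   g'(x) = cos(x)
  lim(x→0) f'(x)/g'(x) = lim(x→0) (1/(x + 1))/(cos(x))
  = 1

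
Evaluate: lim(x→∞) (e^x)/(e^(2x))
This is an ∞/∞ indeterminate form.

Apply L'Hôpital's rule: differentiate numerator and denominator separately.
  f(x) = e^(x)   ⇒   f'(x) = e^(x)
  g(x) = e^(2·x)   ⇒   g'(x) = 2·e^(2·x)
  lim(x→∞) f'(x)/g'(x) = lim(x→∞) (e^(x))/(2·e^(2·x))
  = 0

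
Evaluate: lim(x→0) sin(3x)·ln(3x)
This is a 0·∞ indeterminate form.

Rewrite 0·∞ as a quotient (0/0 or ∞/∞ form), then apply L'Hôpital's rule:
  lim(x→0) sin(3x)·ln(3x) = 0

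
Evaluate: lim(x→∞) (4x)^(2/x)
This is an exponential indeterminate form.

For exponential indeterminate forms, take the natural log:
  Let L = lim(x→∞) (4x)^(2/x)
  Then ln(L) = lim(x→∞) [exponent × ln(base)]
  Evaluate using L'Hôpital or standard limits, then exponentiate.
  L = 1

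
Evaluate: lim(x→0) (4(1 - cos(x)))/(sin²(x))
This is a 0/0 indeterminate form.

Apply L'Hôpital's rule: differentiate numerator and denominator separately.
  f(x) = 4 - 4·cos(x)   ⇒   f'(x) = 4·sin(x)
  g(x) = sin(x)^2   ⇒   g'(x) = 2·sin(x)·cos(x)
  lim(x→0) f'(x)/g'(x) = lim(x→0) (4·sin(x))/(2·sin(x)·cos(x))
  = 2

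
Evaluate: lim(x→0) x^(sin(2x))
This is an exponential indeterminate form.

For exponential indeterminate forms, take the natural log:
  Let L = lim(x→0) x^(sin(2x))
  Then ln(L) = lim(x→0) [exponent × ln(base)]
  Evaluate using L'Hôpital or standard limits, then exponentiate.
  L = 1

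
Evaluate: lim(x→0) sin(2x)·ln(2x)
This is a 0·∞ indeterminate form.

Rewrite 0·∞ as a quotient (0/0 or ∞/∞ form), then apply L'Hôpital's rule:
  lim(x→0) sin(2x)·ln(2x) = 0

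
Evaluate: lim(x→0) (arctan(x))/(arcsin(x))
This is a 0/0 indeterminate form.

Apply L'Hôpital's rule: differentiate numerator and denominator separately.
  f(x) = atan(x)   ⇒   f'(x) = 1/(x^2 + 1)
  g(x) = asin(x)   ⇒   g'(x) = 1/sqrt(1 - x^2)
  lim(x→0) f'(x)/g'(x) = lim(x→0) (1/(x^2 + 1))/(1/sqrt(1 - x^2))
  = 1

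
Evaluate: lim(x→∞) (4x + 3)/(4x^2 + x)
This is an ∞/∞ indeterminate form.

Apply L'Hôpital's rule: differentiate numerator and denominator separately.
  f(x) = 4·x + 3   ⇒   f'(x) = 4
  g(x) = 4·x^2 + x   ⇒   g'(x) = 8·x + 1
  lim(x→∞) f'(x)/g'(x) = lim(x→∞) (4)/(8·x + 1)
  = 0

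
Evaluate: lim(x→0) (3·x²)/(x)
This is a 0/0 indeterminate form.

Apply L'Hôpital's rule: differentiate numerator and denominator separately.
  f(x) = 3·x^2   ⇒   f'(x) = 6·x
  g(x) = x   ⇒   g'(x) = 1
  lim(x→0) f'(x)/g'(x) = lim(x→0) (6·x)/(1)
  = 0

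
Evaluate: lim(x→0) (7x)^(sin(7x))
This is an exponential indeterminate form.

For exponential indeterminate forms, take the natural log:
  Let L = lim(x→0) (7x)^(sin(7x))
  Then ln(L) = lim(x→0) [exponent × ln(base)]
  Evaluate using L'Hôpital or standard limits, then exponentiate.
  L = 1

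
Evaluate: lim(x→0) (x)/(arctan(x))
This is a 0/0 indeterminate form.

Apply L'Hôpital's rule: differentiate numerator and denominator separately.
  f(x) = x   ⇒   f'(x) = 1
  g(x) = atan(x)   ⇒   g'(x) = 1/(x^2 + 1)
  lim(x→0) f'(x)/g'(x) = lim(x→0) (1)/(1/(x^2 + 1))
  = 1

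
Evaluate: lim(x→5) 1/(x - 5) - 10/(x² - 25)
This is an ∞-∞ indeterminate form.

Combine fractions or rationalize to convert ∞-∞ to 0/0 form:
  lim(x→5) 1/(x - 5) - 10/(x² - 25) = 1/10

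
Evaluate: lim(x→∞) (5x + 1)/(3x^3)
This is an ∞/∞ indeterminate form.

Apply L'Hôpital's rule: differentiate numerator and denominator separately.
  f(x) = 5·x + 1   ⇒   f'(x) = 5
  g(x) = 3·x^3   ⇒   g'(x) = 9·x^2
  lim(x→∞) f'(x)/g'(x) = lim(x→∞) (5)/(9·x^2)
  = 0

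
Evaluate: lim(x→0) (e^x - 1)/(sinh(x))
This is a 0/0 indeterminate form.

Apply L'Hôpital's rule: differentiate numerator and denominator separately.
  f(x) = e^(x) - 1   ⇒   f'(x) = e^(x)
  g(x) = sinh(x)   ⇒   g'(x) = cosh(x)
  lim(x→0) f'(x)/g'(x) = lim(x→0) (e^(x))/(cosh(x))
  = 1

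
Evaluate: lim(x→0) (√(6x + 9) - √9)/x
This is a standard limit.

Factor or rationalize the expression:
  lim(x→0) (√(6x + 9) - √9)/x = 1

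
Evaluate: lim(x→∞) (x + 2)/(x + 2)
This is an ∞/∞ indeterminate form.

Apply L'Hôpital's rule: differentiate numerator and denominator separately.
  f(x) = x + 2   ⇒   f'(x) = 1
  g(x) = x + 2   ⇒   g'(x) = 1
  lim(x→∞) f'(x)/g'(x) = lim(x→∞) (1)/(1)
  = 1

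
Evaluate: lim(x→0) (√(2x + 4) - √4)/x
This is a standard limit.

Factor or rationalize the expression:
  lim(x→0) (√(2x + 4) - √4)/x = 1/2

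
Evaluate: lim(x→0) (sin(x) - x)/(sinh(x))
This is a 0/0 indeterminate form.

Apply L'Hôpital's rule: differentiate numerator and denominator separately.
  f(x) = -x + sin(x)   ⇒   f'(x) = cos(x) - 1
  g(x) = sinh(x)   ⇒   g'(x) = cosh(x)
  lim(x→0) f'(x)/g'(x) = lim(x→0) (cos(x) - 1)/(cosh(x))
  = 0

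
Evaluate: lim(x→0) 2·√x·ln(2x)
This is a 0·∞ indeterminate form.

Rewrite 0·∞ as a quotient (0/0 or ∞/∞ form), then apply L'Hôpital's rule:
  lim(x→0) 2·√x·ln(2x) = 0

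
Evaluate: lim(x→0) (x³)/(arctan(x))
This is a 0/0 indeterminate form.

Apply L'Hôpital's rule: differentiate numerator and denominator separately.
  f(x) = x^3   ⇒   f'(x) = 3·x^2
  g(x) = atan(x)   ⇒   g'(x) = 1/(x^2 + 1)
  lim(x→0) f'(x)/g'(x) = lim(x→0) (3·x^2)/(1/(x^2 + 1))
  = 0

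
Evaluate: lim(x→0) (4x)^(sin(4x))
This is an exponential indeterminate form.

For exponential indeterminate forms, take the natural log:
  Let L = lim(x→0) (4x)^(sin(4x))
  Then ln(L) = lim(x→0) [exponent × ln(base)]
  Evaluate using L'Hôpital or standard limits, then exponentiate.
  L = 1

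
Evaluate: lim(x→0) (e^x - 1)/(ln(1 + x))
This is a 0/0 indeterminate form.

Apply L'Hôpital's rule: differentiate numerator and denominator separately.
  f(x) = e^(x) - 1   ⇒   f'(x) = e^(x)
  g(x) = ln(x + 1)   ⇒   g'(x) = 1/(x + 1)
  lim(x→0) f'(x)/g'(x) = lim(x→0) (e^(x))/(1/(x + 1))
  = 1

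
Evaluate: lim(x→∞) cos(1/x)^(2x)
This is an exponential indeterminate form.

For exponential indeterminate forms, take the natural log:
  Let L = lim(x→∞) cos(1/x)^(2x)
  Then ln(L) = lim(x→∞) [exponent × ln(base)]
  Evaluate using L'Hôpital or standard limits, then exponentiate.
  L = 1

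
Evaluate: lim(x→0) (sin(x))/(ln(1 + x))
This is a 0/0 indeterminate form.

Apply L'Hôpital's rule: differentiate numerator and denominator separately.
  f(x) = sin(x)   ⇒   f'(x) = cos(x)
  g(x) = ln(x + 1)   ⇒   g'(x) = 1/(x + 1)
  lim(x→0) f'(x)/g'(x) = lim(x→0) (cos(x))/(1/(x + 1))
  = 1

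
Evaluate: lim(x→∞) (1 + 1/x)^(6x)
This is an exponential indeterminate form.

For exponential indeterminate forms, take the natural log:
  Let L = lim(x→∞) (1 + 1/x)^(6x)
  Then ln(L) = lim(x→∞) [exponent × ln(base)]
  Evaluate using L'Hôpital or standard limits, then exponentiate.
  L = e^(6)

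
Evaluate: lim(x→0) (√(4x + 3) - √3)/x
This is a standard limit.

Factor or rationalize the expression:
  lim(x→0) (√(4x + 3) - √3)/x = 2·sqrt(3)/3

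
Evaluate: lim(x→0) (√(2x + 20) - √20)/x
This is a standard limit.

Factor or rationalize the expression:
  lim(x→0) (√(2x + 20) - √20)/x = sqrt(5)/10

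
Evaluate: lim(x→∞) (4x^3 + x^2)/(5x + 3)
This is an ∞/∞ indeterminate form.

Apply L'Hôpital's rule: differentiate numerator and denominator separately.
  f(x) = 4·x^3 + x^2   ⇒   f'(x) = 12·x^2 + 2·x
  g(x) = 5·x + 3   ⇒   g'(x) = 5
  lim(x→∞) f'(x)/g'(x) = lim(x→∞) (12·x^2 + 2·x)/(5)
  = ∞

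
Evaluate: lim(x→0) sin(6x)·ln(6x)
This is a 0·∞ indeterminate form.

Rewrite 0·∞ as a quotient (0/0 or ∞/∞ form), then apply L'Hôpital's rule:
  lim(x→0) sin(6x)·ln(6x) = 0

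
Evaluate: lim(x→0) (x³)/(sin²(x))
This is a 0/0 indeterminate form.

Apply L'Hôpital's rule: differentiate numerator and denominator separately.
  f(x) = x^3   ⇒   f'(x) = 3·x^2
  g(x) = sin(x)^2   ⇒   g'(x) = 2·sin(x)·cos(x)
  lim(x→0) f'(x)/g'(x) = lim(x→0) (3·x^2)/(2·sin(x)·cos(x))
  = 0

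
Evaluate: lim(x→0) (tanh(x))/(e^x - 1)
This is a 0/0 indeterminate form.

Apply L'Hôpital's rule: differentiate numerator and denominator separately.
  f(x) = tanh(x)   ⇒   f'(x) = 1 - tanh(x)^2
  g(x) = e^(x) - 1   ⇒   g'(x) = e^(x)
  lim(x→0) f'(x)/g'(x) = lim(x→0) (1 - tanh(x)^2)/(e^(x))
  = 1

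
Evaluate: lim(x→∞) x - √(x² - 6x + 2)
This is an ∞-∞ indeterminate form.

Combine fractions or rationalize to convert ∞-∞ to 0/0 form:
  lim(x→∞) x - √(x² - 6x + 2) = 3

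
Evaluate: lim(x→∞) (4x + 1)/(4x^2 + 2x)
This is an ∞/∞ indeterminate form.

Apply L'Hôpital's rule: differentiate numerator and denominator separately.
  f(x) = 4·x + 1   ⇒   f'(x) = 4
  g(x) = 4·x^2 + 2·x   ⇒   g'(x) = 8·x + 2
  lim(x→∞) f'(x)/g'(x) = lim(x→∞) (4)/(8·x + 2)
  = 0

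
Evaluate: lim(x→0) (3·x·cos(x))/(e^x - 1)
This is a 0/0 indeterminate form.

Apply L'Hôpital's rule: differentiate numerator and denominator separately.
  f(x) = 3·x·cos(x)   ⇒   f'(x) = -3·x·sin(x) + 3·cos(x)
  g(x) = e^(x) - 1   ⇒   g'(x) = e^(x)
  lim(x→0) f'(x)/g'(x) = lim(x→0) (-3·x·sin(x) + 3·cos(x))/(e^(x))
  = 3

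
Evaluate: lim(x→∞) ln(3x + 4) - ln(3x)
This is an ∞-∞ indeterminate form.

Combine fractions or rationalize to convert ∞-∞ to 0/0 form:
  lim(x→∞) ln(3x + 4) - ln(3x) = 0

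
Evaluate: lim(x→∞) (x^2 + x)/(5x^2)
This is an ∞/∞ indeterminate form.

Apply L'Hôpital's rule: differentiate numerator and denominator separately.
  f(x) = x^2 + x   ⇒   f'(x) = 2·x + 1
  g(x) = 5·x^2   ⇒   g'(x) = 10·x
  lim(x→∞) f'(x)/g'(x) = lim(x→∞) (2·x + 1)/(10·x)
  = 1/5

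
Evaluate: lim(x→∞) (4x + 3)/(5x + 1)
This is an ∞/∞ indeterminate form.

Apply L'Hôpital's rule: differentiate numerator and denominator separately.
  f(x) = 4·x + 3   ⇒   f'(x) = 4
  g(x) = 5·x + 1   ⇒   g'(x) = 5
  lim(x→∞) f'(x)/g'(x) = lim(x→∞) (4)/(5)
  = 4/5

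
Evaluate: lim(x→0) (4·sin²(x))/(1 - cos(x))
This is a 0/0 indeterminate form.

Apply L'Hôpital's rule: differentiate numerator and denominator separately.
  f(x) = 4·sin(x)^2   ⇒   f'(x) = 8·sin(x)·cos(x)
  g(x) = 1 - cos(x)   ⇒   g'(x) = sin(x)
  lim(x→0) f'(x)/g'(x) = lim(x→0) (8·sin(x)·cos(x))/(sin(x))
  = 8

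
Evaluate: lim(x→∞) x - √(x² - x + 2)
This is an ∞-∞ indeterminate form.

Combine fractions or rationalize to convert ∞-∞ to 0/0 form:
  lim(x→∞) x - √(x² - x + 2) = 1/2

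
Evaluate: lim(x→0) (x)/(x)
This is a 0/0 indeterminate form.

Apply L'Hôpital's rule: differentiate numerator and denominator separately.
  f(x) = x   ⇒   f'(x) = 1
  g(x) = x   ⇒   g'(x) = 1
  lim(x→0) f'(x)/g'(x) = lim(x→0) (1)/(1)
  = 1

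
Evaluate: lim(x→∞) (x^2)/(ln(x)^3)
This is an ∞/∞ indeterminate form.

Apply L'Hôpital's rule: differentiate numerator and denominator separately.
  f(x) = x^2   ⇒   f'(x) = 2·x
  g(x) = ln(x)^3   ⇒   g'(x) = 3·ln(x)^2/x
  lim(x→∞) f'(x)/g'(x) = lim(x→∞) (2·x)/(3·ln(x)^2/x)
  = ∞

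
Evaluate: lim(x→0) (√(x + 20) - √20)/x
This is a standard limit.

Factor or rationalize the expression:
  lim(x→0) (√(x + 20) - √20)/x = sqrt(5)/20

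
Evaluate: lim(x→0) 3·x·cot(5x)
This is a 0·∞ indeterminate form.

Rewrite 0·∞ as a quotient (0/0 or ∞/∞ form), then apply L'Hôpital's rule:
  lim(x→0) 3·x·cot(5x) = 3/5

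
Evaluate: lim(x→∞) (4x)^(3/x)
This is an exponential indeterminate form.

For exponential indeterminate forms, take the natural log:
  Let L = lim(x→∞) (4x)^(3/x)
  Then ln(L) = lim(x→∞) [exponent × ln(base)]
  Evaluate using L'Hôpital or standard limits, then exponentiate.
  L = 1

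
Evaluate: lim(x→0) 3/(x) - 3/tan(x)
This is an ∞-∞ indeterminate form.

Combine fractions or rationalize to convert ∞-∞ to 0/0 form:
  lim(x→0) 3/(x) - 3/tan(x) = 0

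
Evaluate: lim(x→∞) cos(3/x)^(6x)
This is an exponential indeterminate form.

For exponential indeterminate forms, take the natural log:
  Let L = lim(x→∞) cos(3/x)^(6x)
  Then ln(L) = lim(x→∞) [exponent × ln(base)]
  Evaluate using L'Hôpital or standard limits, then exponentiate.
  L = 1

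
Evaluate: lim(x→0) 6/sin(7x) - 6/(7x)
This is an ∞-∞ indeterminate form.

Combine fractions or rationalize to convert ∞-∞ to 0/0 form:
  lim(x→0) 6/sin(7x) - 6/(7x) = 0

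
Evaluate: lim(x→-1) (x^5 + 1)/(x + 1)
This is a standard limit.

Factor or rationalize the expression:
  lim(x→-1) (x^5 + 1)/(x + 1) = 5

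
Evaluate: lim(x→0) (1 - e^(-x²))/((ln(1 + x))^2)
This is a 0/0 indeterminate form.

Apply L'Hôpital's rule: differentiate numerator and denominator separately.
  f(x) = 1 - e^(-x^2)   ⇒   f'(x) = 2·x·e^(-x^2)
  g(x) = ln(x + 1)^2   ⇒   g'(x) = 2·ln(x + 1)/(x + 1)
  lim(x→0) f'(x)/g'(x) = lim(x→0) (2·x·e^(-x^2))/(2·ln(x + 1)/(x + 1))
  = 1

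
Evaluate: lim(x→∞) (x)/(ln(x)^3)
This is an ∞/∞ indeterminate form.

Apply L'Hôpital's rule: differentiate numerator and denominator separately.
  f(x) = x   ⇒   f'(x) = 1
  g(x) = ln(x)^3   ⇒   g'(x) = 3·ln(x)^2/x
  lim(x→∞) f'(x)/g'(x) = lim(x→∞) (1)/(3·ln(x)^2/x)
  = ∞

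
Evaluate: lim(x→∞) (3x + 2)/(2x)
This is an ∞/∞ indeterminate form.

Apply L'Hôpital's rule: differentiate numerator and denominator separately.
  f(x) = 3·x + 2   ⇒   f'(x) = 3
  g(x) = 2·x   ⇒   g'(x) = 2
  lim(x→∞) f'(x)/g'(x) = lim(x→∞) (3)/(2)
  = 3/2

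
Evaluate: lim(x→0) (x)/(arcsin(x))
This is a 0/0 indeterminate form.

Apply L'Hôpital's rule: differentiate numerator and denominator separately.
  f(x) = x   ⇒   f'(x) = 1
  g(x) = asin(x)   ⇒   g'(x) = 1/sqrt(1 - x^2)
  lim(x→0) f'(x)/g'(x) = lim(x→0) (1)/(1/sqrt(1 - x^2))
  = 1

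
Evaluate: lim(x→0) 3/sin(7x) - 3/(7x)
This is an ∞-∞ indeterminate form.

Combine fractions or rationalize to convert ∞-∞ to 0/0 form:
  lim(x→0) 3/sin(7x) - 3/(7x) = 0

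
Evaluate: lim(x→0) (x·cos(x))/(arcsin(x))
This is a 0/0 indeterminate form.

Apply L'Hôpital's rule: differentiate numerator and denominator separately.
  f(x) = x·cos(x)   ⇒   f'(x) = -x·sin(x) + cos(x)
  g(x) = asin(x)   ⇒   g'(x) = 1/sqrt(1 - x^2)
  lim(x→0) f'(x)/g'(x) = lim(x→0) (-x·sin(x) + cos(x))/(1/sqrt(1 - x^2))
  = 1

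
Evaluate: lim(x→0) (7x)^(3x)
This is an exponential indeterminate form.

For exponential indeterminate forms, take the natural log:
  Let L = lim(x→0) (7x)^(3x)
  Then ln(L) = lim(x→0) [exponent × ln(base)]
  Evaluate using L'Hôpital or standard limits, then exponentiate.
  L = 1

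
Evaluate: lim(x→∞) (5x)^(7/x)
This is an exponential indeterminate form.

For exponential indeterminate forms, take the natural log:
  Let L = lim(x→∞) (5x)^(7/x)
  Then ln(L) = lim(x→∞) [exponent × ln(base)]
  Evaluate using L'Hôpital or standard limits, then exponentiate.
  L = 1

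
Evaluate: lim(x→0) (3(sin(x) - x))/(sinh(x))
This is a 0/0 indeterminate form.

Apply L'Hôpital's rule: differentiate numerator and denominator separately.
  f(x) = -3·x + 3·sin(x)   ⇒   f'(x) = 3·cos(x) - 3
  g(x) = sinh(x)   ⇒   g'(x) = cosh(x)
  lim(x→0) f'(x)/g'(x) = lim(x→0) (3·cos(x) - 3)/(cosh(x))
  = 0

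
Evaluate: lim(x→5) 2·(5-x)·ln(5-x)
This is a 0·∞ indeterminate form.

Rewrite 0·∞ as a quotient (0/0 or ∞/∞ form), then apply L'Hôpital's rule:
  lim(x→5) 2·(5-x)·ln(5-x) = 0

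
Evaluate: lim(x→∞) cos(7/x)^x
This is an exponential indeterminate form.

For exponential indeterminate forms, take the natural log:
  Let L = lim(x→∞) cos(7/x)^x
  Then ln(L) = lim(x→∞) [exponent × ln(base)]
  Evaluate using L'Hôpital or standard limits, then exponentiate.
  L = 1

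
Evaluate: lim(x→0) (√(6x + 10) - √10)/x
This is a standard limit.

Factor or rationalize the expression:
  lim(x→0) (√(6x + 10) - √10)/x = 3·sqrt(10)/10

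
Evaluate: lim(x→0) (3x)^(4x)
This is an exponential indeterminate form.

For exponential indeterminate forms, take the natural log:
  Let L = lim(x→0) (3x)^(4x)
  Then ln(L) = lim(x→0) [exponent × ln(base)]
  Evaluate using L'Hôpital or standard limits, then exponentiate.
  L = 1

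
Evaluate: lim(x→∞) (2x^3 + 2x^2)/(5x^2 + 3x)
This is an ∞/∞ indeterminate form.

Apply L'Hôpital's rule: differentiate numerator and denominator separately.
  f(x) = 2·x^3 + 2·x^2   ⇒   f'(x) = 6·x^2 + 4·x
  g(x) = 5·x^2 + 3·x   ⇒   g'(x) = 10·x + 3
  lim(x→∞) f'(x)/g'(x) = lim(x→∞) (6·x^2 + 4·x)/(10·x + 3)
  = ∞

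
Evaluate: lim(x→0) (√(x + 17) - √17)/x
This is a standard limit.

Factor or rationalize the expression:
  lim(x→0) (√(x + 17) - √17)/x = sqrt(17)/34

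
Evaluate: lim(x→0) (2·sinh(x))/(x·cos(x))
This is a 0/0 indeterminate form.

Apply L'Hôpital's rule: differentiate numerator and denominator separately.
  f(x) = 2·sinh(x)   ⇒   f'(x) = 2·cosh(x)
  g(x) = x·cos(x)   ⇒   g'(x) = -x·sin(x) + cos(x)
  lim(x→0) f'(x)/g'(x) = lim(x→0) (2·cosh(x))/(-x·sin(x) + cos(x))
  = 2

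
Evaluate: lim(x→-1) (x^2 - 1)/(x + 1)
This is a standard limit.

Factor or rationalize the expression:
  lim(x→-1) (x^2 - 1)/(x + 1) = -2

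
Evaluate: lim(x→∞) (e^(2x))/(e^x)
This is an ∞/∞ indeterminate form.

Apply L'Hôpital's rule: differentiate numerator and denominator separately.
  f(x) = e^(2·x)   ⇒   f'(x) = 2·e^(2·x)
  g(x) = e^(x)   ⇒   g'(x) = e^(x)
  lim(x→∞) f'(x)/g'(x) = lim(x→∞) (2·e^(2·x))/(e^(x))
  = ∞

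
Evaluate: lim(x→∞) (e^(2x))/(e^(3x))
This is an ∞/∞ indeterminate form.

Apply L'Hôpital's rule: differentiate numerator and denominator separately.
  f(x) = e^(2·x)   ⇒   f'(x) = 2·e^(2·x)
  g(x) = e^(3·x)   ⇒   g'(x) = 3·e^(3·x)
  lim(x→∞) f'(x)/g'(x) = lim(x→∞) (2·e^(2·x))/(3·e^(3·x))
  = 0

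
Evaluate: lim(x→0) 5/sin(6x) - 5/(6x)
This is an ∞-∞ indeterminate form.

Combine fractions or rationalize to convert ∞-∞ to 0/0 form:
  lim(x→0) 5/sin(6x) - 5/(6x) = 0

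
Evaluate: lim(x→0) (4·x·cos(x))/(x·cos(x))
This is a 0/0 indeterminate form.

Apply L'Hôpital's rule: differentiate numerator and denominator separately.
  f(x) = 4·x·cos(x)   ⇒   f'(x) = -4·x·sin(x) + 4·cos(x)
  g(x) = x·cos(x)   ⇒   g'(x) = -x·sin(x) + cos(x)
  lim(x→0) f'(x)/g'(x) = lim(x→0) (-4·x·sin(x) + 4·cos(x))/(-x·sin(x) + cos(x))
  = 4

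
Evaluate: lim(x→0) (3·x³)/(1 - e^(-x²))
This is a 0/0 indeterminate form.

Apply L'Hôpital's rule: differentiate numerator and denominator separately.
  f(x) = 3·x^3   ⇒   f'(x) = 9·x^2
  g(x) = 1 - e^(-x^2)   ⇒   g'(x) = 2·x·e^(-x^2)
  lim(x→0) f'(x)/g'(x) = lim(x→0) (9·x^2)/(2·x·e^(-x^2))
  = 0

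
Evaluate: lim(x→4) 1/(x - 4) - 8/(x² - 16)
This is an ∞-∞ indeterminate form.

Combine fractions or rationalize to convert ∞-∞ to 0/0 form:
  lim(x→4) 1/(x - 4) - 8/(x² - 16) = 1/8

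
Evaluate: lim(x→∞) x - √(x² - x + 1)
This is an ∞-∞ indeterminate form.

Combine fractions or rationalize to convert ∞-∞ to 0/0 form:
  lim(x→∞) x - √(x² - x + 1) = 1/2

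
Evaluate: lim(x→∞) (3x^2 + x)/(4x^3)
This is an ∞/∞ indeterminate form.

Apply L'Hôpital's rule: differentiate numerator and denominator separately.
  f(x) = 3·x^2 + x   ⇒   f'(x) = 6·x + 1
  g(x) = 4·x^3   ⇒   g'(x) = 12·x^2
  lim(x→∞) f'(x)/g'(x) = lim(x→∞) (6·x + 1)/(12·x^2)
  = 0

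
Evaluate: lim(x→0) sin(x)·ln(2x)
This is a 0·∞ indeterminate form.

Rewrite 0·∞ as a quotient (0/0 or ∞/∞ form), then apply L'Hôpital's rule:
  lim(x→0) sin(x)·ln(2x) = 0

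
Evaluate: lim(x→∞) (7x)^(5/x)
This is an exponential indeterminate form.

For exponential indeterminate forms, take the natural log:
  Let L = lim(x→∞) (7x)^(5/x)
  Then ln(L) = lim(x→∞) [exponent × ln(base)]
  Evaluate using L'Hôpital or standard limits, then exponentiate.
  L = 1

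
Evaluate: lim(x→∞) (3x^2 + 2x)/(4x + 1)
This is an ∞/∞ indeterminate form.

Apply L'Hôpital's rule: differentiate numerator and denominator separately.
  f(x) = 3·x^2 + 2·x   ⇒   f'(x) = 6·x + 2
  g(x) = 4·x + 1   ⇒   g'(x) = 4
  lim(x→∞) f'(x)/g'(x) = lim(x→∞) (6·x + 2)/(4)
  = ∞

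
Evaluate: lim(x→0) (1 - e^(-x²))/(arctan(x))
This is a 0/0 indeterminate form.

Apply L'Hôpital's rule: differentiate numerator and denominator separately.
  f(x) = 1 - e^(-x^2)   ⇒   f'(x) = 2·x·e^(-x^2)
  g(x) = atan(x)   ⇒   g'(x) = 1/(x^2 + 1)
  lim(x→0) f'(x)/g'(x) = lim(x→0) (2·x·e^(-x^2))/(1/(x^2 + 1))
  = 0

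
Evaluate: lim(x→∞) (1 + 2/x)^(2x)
This is an exponential indeterminate form.

For exponential indeterminate forms, take the natural log:
  Let L = lim(x→∞) (1 + 2/x)^(2x)
  Then ln(L) = lim(x→∞) [exponent × ln(base)]
  Evaluate using L'Hôpital or standard limits, then exponentiate.
  L = e^(4)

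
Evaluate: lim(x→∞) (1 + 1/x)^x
This is an exponential indeterminate form.

For exponential indeterminate forms, take the natural log:
  Let L = lim(x→∞) (1 + 1/x)^x
  Then ln(L) = lim(x→∞) [exponent × ln(base)]
  Evaluate using L'Hôpital or standard limits, then exponentiate.
  L = e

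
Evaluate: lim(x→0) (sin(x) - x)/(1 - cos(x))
This is a 0/0 indeterminate form.

Apply L'Hôpital's rule: differentiate numerator and denominator separately.
  f(x) = -x + sin(x)   ⇒   f'(x) = cos(x) - 1
  g(x) = 1 - cos(x)   ⇒   g'(x) = sin(x)
  lim(x→0) f'(x)/g'(x) = lim(x→0) (cos(x) - 1)/(sin(x))
  = 0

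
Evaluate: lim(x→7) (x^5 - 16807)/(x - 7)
This is a standard limit.

Factor or rationalize the expression:
  lim(x→7) (x^5 - 16807)/(x - 7) = 12005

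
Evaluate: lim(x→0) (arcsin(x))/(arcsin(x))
This is a 0/0 indeterminate form.

Apply L'Hôpital's rule: differentiate numerator and denominator separately.
  f(x) = asin(x)   ⇒   f'(x) = 1/sqrt(1 - x^2)
  g(x) = asin(x)   ⇒   g'(x) = 1/sqrt(1 - x^2)
  lim(x→0) f'(x)/g'(x) = lim(x→0) (1/sqrt(1 - x^2))/(1/sqrt(1 - x^2))
  = 1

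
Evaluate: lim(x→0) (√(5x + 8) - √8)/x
This is a standard limit.

Factor or rationalize the expression:
  lim(x→0) (√(5x + 8) - √8)/x = 5·sqrt(2)/8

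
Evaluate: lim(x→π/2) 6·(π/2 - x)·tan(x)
This is a 0·∞ indeterminate form.

Rewrite 0·∞ as a quotient (0/0 or ∞/∞ form), then apply L'Hôpital's rule:
  lim(x→π/2) 6·(π/2 - x)·tan(x) = 6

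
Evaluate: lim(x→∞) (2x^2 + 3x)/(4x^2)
This is an ∞/∞ indeterminate form.

Apply L'Hôpital's rule: differentiate numerator and denominator separately.
  f(x) = 2·x^2 + 3·x   ⇒   f'(x) = 4·x + 3
  g(x) = 4·x^2   ⇒   g'(x) = 8·x
  lim(x→∞) f'(x)/g'(x) = lim(x→∞) (4·x + 3)/(8·x)
  = 1/2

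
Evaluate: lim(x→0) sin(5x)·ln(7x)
This is a 0·∞ indeterminate form.

Rewrite 0·∞ as a quotient (0/0 or ∞/∞ form), then apply L'Hôpital's rule:
  lim(x→0) sin(5x)·ln(7x) = 0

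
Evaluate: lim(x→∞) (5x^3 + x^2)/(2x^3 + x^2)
This is an ∞/∞ indeterminate form.

Apply L'Hôpital's rule: differentiate numerator and denominator separately.
  f(x) = 5·x^3 + x^2   ⇒   f'(x) = 15·x^2 + 2·x
  g(x) = 2·x^3 + x^2   ⇒   g'(x) = 6·x^2 + 2·x
  lim(x→∞) f'(x)/g'(x) = lim(x→∞) (15·x^2 + 2·x)/(6·x^2 + 2·x)
  = 5/2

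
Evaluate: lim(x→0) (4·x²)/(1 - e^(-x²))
This is a 0/0 indeterminate form.

Apply L'Hôpital's rule: differentiate numerator and denominator separately.
  f(x) = 4·x^2   ⇒   f'(x) = 8·x
  g(x) = 1 - e^(-x^2)   ⇒   g'(x) = 2·x·e^(-x^2)
  lim(x→0) f'(x)/g'(x) = lim(x→0) (8·x)/(2·x·e^(-x^2))
  = 4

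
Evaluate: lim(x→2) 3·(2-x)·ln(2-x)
This is a 0·∞ indeterminate form.

Rewrite 0·∞ as a quotient (0/0 or ∞/∞ form), then apply L'Hôpital's rule:
  lim(x→2) 3·(2-x)·ln(2-x) = 0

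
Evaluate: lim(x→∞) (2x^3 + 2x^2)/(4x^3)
This is an ∞/∞ indeterminate form.

Apply L'Hôpital's rule: differentiate numerator and denominator separately.
  f(x) = 2·x^3 + 2·x^2   ⇒   f'(x) = 6·x^2 + 4·x
  g(x) = 4·x^3   ⇒   g'(x) = 12·x^2
  lim(x→∞) f'(x)/g'(x) = lim(x→∞) (6·x^2 + 4·x)/(12·x^2)
  = 1/2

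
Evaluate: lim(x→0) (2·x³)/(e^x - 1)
This is a 0/0 indeterminate form.

Apply L'Hôpital's rule: differentiate numerator and denominator separately.
  f(x) = 2·x^3   ⇒   f'(x) = 6·x^2
  g(x) = e^(x) - 1   ⇒   g'(x) = e^(x)
  lim(x→0) f'(x)/g'(x) = lim(x→0) (6·x^2)/(e^(x))
  = 0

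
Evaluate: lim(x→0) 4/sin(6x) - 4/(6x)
This is an ∞-∞ indeterminate form.

Combine fractions or rationalize to convert ∞-∞ to 0/0 form:
  lim(x→0) 4/sin(6x) - 4/(6x) = 0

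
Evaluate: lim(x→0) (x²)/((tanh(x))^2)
This is a 0/0 indeterminate form.

Apply L'Hôpital's rule: differentiate numerator and denominator separately.
  f(x) = x^2   ⇒   f'(x) = 2·x
  g(x) = tanh(x)^2   ⇒   g'(x) = (2 - 2·tanh(x)^2)·tanh(x)
  lim(x→0) f'(x)/g'(x) = lim(x→0) (2·x)/((2 - 2·tanh(x)^2)·tanh(x))
  = 1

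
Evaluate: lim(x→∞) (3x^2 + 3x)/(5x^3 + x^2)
This is an ∞/∞ indeterminate form.

Apply L'Hôpital's rule: differentiate numerator and denominator separately.
  f(x) = 3·x^2 + 3·x   ⇒   f'(x) = 6·x + 3
  g(x) = 5·x^3 + x^2   ⇒   g'(x) = 15·x^2 + 2·x
  lim(x→∞) f'(x)/g'(x) = lim(x→∞) (6·x + 3)/(15·x^2 + 2·x)
  = 0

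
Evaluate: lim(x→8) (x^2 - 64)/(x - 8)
This is a standard limit.

Factor or rationalize the expression:
  lim(x→8) (x^2 - 64)/(x - 8) = 16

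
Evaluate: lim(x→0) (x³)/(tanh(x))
This is a 0/0 indeterminate form.

Apply L'Hôpital's rule: differentiate numerator and denominator separately.
  f(x) = x^3   ⇒   f'(x) = 3·x^2
  g(x) = tanh(x)   ⇒   g'(x) = 1 - tanh(x)^2
  lim(x→0) f'(x)/g'(x) = lim(x→0) (3·x^2)/(1 - tanh(x)^2)
  = 0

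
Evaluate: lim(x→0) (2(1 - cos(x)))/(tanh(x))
This is a 0/0 indeterminate form.

Apply L'Hôpital's rule: differentiate numerator and denominator separately.
  f(x) = 2 - 2·cos(x)   ⇒   f'(x) = 2·sin(x)
  g(x) = tanh(x)   ⇒   g'(x) = 1 - tanh(x)^2
  lim(x→0) f'(x)/g'(x) = lim(x→0) (2·sin(x))/(1 - tanh(x)^2)
  = 0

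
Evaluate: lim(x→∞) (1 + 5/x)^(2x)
This is an exponential indeterminate form.

For exponential indeterminate forms, take the natural log:
  Let L = lim(x→∞) (1 + 5/x)^(2x)
  Then ln(L) = lim(x→∞) [exponent × ln(base)]
  Evaluate using L'Hôpital or standard limits, then exponentiate.
  L = e^(10)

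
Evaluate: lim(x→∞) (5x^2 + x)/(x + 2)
This is an ∞/∞ indeterminate form.

Apply L'Hôpital's rule: differentiate numerator and denominator separately.
  f(x) = 5·x^2 + x   ⇒   f'(x) = 10·x + 1
  g(x) = x + 2   ⇒   g'(x) = 1
  lim(x→∞) f'(x)/g'(x) = lim(x→∞) (10·x + 1)/(1)
  = ∞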